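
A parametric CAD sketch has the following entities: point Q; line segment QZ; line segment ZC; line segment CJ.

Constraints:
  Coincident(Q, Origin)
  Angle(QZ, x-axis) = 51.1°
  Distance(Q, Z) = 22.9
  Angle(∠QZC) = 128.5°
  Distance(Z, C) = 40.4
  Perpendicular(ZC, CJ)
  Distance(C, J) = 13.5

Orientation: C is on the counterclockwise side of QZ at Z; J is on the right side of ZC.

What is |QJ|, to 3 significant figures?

63.0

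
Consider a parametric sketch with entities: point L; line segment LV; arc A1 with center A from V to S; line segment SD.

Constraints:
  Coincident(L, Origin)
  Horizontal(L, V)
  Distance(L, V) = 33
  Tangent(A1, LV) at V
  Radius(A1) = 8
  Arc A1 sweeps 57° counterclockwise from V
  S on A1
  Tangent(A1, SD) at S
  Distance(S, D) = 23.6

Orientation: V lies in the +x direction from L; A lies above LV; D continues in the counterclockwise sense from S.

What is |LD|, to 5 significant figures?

57.551

L is at the origin; L and V share the same y with |LV| = 33.0 and V on the +x side, so V = (33.000, 0.0000). The tangent condition forces AV to be normal to LV, so A = V + (0, 8) = (33.000, 8.0000). On A1, V sits at bearing -90° from A; a 57° counterclockwise sweep puts S at bearing -33°, so S = A + 8.0·(cos -33°, sin -33°) = (39.709, 3.6429). Tangency of A1 to SD means the radius AS is perpendicular to SD, so SD runs along (−sin -33°, cos -33°); with |SD| = 23.6, D = (52.563, 23.436). Then |LD| = |D − L| = 57.551.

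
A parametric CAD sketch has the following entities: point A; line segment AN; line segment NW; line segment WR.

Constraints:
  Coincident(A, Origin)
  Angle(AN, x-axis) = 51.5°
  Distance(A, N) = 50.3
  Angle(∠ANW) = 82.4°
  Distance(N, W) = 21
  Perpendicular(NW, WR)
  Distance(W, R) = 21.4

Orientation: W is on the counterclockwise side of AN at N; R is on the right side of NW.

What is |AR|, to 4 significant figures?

72.69

A is at the origin; AN runs at 51.5° with length 50.3, so N = 50.3·(cos 51.5°, sin 51.5°) = (31.31, 39.37). ∠ANW = 82.4°, so NW runs at 51.5° + (180° − 82.4°) = 149.1° from the x-axis; with |NW| = 21.0, W = N + 21.0·(cos 149.1°, sin 149.1°) = (13.29, 50.15). The perpendicularity gives WR at right angles to NW; with |WR| = 21.4 on the right of NW, R = W + 21.4·(0.5135, 0.8581) = (24.28, 68.51). Then |AR| = |R − A| = 72.69.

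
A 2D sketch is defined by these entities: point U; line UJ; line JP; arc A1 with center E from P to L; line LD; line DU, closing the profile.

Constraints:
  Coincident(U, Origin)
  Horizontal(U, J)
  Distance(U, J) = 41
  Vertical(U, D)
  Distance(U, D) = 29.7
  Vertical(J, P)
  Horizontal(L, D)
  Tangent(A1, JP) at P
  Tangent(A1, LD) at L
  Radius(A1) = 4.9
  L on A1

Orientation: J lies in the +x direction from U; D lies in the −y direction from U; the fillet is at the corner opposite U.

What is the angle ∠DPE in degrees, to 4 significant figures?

6.815°

U is at the origin; U and J share the same y with |UJ| = 41.0 and J on the +x side, so J = (41.00, 0.000). U and D share the same x with |UD| = 29.7 and D on the −y side, so D = (0.000, -29.70). The virtual corner opposite U is at (41.00, -29.70). The tangent condition forces EP to be normal to JP and the tangent condition forces EL to be normal to LD, with radius 4.9, so the center E sits 4.9 in from both sides at E = (36.10, -24.80). That places the tangent points at P = (41.00, -24.80) on JP and L = (36.10, -29.70) on LD. Then cos ∠DPE = PD·PE / (|PD||PE|), giving 6.815°.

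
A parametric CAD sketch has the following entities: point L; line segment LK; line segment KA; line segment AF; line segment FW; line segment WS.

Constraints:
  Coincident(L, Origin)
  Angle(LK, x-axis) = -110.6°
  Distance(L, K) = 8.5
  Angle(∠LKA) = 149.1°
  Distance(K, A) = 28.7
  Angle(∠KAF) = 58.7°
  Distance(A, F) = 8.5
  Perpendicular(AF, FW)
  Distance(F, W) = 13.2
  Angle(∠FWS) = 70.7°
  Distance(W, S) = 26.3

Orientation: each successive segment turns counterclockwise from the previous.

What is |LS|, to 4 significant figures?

45.57

L is at the origin; LK runs at -110.6° with length 8.5, so K = (-2.991, -7.957). ∠LKA = 149.1° gives KA at -79.70° from the x-axis; with |KA| = 28.7, A = (2.141, -36.19). ∠KAF = 58.7° gives AF at 41.60° from the x-axis; with |AF| = 8.5, F = (8.497, -30.55). AF ⟂ FW, so FW runs at 131.6°; with |FW| = 13.2, W = (-0.2666, -20.68). ∠FWS = 70.7° gives WS at -119.1° from the x-axis; with |WS| = 26.3, S = (-13.06, -43.66). Then |LS| = |S − L| = 45.57.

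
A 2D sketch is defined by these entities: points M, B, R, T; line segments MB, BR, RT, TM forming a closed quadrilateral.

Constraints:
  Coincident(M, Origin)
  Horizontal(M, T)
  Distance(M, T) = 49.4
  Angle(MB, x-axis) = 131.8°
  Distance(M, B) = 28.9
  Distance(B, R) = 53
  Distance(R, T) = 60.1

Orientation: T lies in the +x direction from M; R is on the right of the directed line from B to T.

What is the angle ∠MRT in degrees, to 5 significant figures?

54.769°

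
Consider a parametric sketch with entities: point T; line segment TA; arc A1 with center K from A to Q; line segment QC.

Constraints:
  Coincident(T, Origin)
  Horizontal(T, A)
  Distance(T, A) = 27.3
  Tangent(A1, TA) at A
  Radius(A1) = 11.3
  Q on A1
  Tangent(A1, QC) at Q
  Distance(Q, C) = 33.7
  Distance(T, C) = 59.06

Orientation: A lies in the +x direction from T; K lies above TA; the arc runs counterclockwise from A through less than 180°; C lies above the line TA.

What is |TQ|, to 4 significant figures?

40.27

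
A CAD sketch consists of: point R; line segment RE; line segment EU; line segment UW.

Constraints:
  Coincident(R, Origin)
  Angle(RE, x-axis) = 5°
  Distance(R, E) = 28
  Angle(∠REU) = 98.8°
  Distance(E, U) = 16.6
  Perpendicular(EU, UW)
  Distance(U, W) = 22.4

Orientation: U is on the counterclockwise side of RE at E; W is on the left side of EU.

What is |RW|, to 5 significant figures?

21.538

∠REU = 98.8°, so EU runs at 5.0° + (180° − 98.8°) = 86.200° from the x-axis; with |EU| = 16.6, U = E + 16.6·(cos 86.200°, sin 86.200°) = (28.994, 19.004). The perpendicularity gives UW at right angles to EU; with |UW| = 22.4 on the left of EU, W = U + 22.4·(-0.99780, 0.066274) = (6.6428, 20.488). Then |RW| = |W − R| = 21.538.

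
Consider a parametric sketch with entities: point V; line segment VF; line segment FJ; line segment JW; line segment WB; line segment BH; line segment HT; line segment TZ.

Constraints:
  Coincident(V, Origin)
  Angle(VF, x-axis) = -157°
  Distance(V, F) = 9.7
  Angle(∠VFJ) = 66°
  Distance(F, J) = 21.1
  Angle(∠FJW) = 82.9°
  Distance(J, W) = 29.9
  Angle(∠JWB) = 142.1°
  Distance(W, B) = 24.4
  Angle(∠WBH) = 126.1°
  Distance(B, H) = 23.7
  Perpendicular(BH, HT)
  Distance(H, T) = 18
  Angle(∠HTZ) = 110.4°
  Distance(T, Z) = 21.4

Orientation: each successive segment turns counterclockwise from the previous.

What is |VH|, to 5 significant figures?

43.857

∠JWB = 142.1° gives WB at 92.000° from the x-axis; with |WB| = 24.4, B = (23.184, 30.425). ∠WBH = 126.1° gives BH at 145.90° from the x-axis; with |BH| = 23.7, H = (3.5586, 43.712). Then |VH| = |H − V| = 43.857.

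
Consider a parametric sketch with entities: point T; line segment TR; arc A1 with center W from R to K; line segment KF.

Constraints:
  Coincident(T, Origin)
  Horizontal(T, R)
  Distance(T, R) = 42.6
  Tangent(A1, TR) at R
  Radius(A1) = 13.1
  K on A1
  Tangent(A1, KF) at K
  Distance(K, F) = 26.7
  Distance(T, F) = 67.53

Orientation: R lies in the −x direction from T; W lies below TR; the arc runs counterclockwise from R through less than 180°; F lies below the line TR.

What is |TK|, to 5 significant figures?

57.390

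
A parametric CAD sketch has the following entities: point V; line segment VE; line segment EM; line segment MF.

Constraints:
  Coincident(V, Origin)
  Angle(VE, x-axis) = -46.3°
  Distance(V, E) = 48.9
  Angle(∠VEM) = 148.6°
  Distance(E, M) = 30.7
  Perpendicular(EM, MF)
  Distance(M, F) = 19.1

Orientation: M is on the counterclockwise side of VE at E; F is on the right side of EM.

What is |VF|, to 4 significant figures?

85.06

V is at the origin; VE runs at -46.3° with length 48.9, so E = 48.9·(cos -46.3°, sin -46.3°) = (33.78, -35.35). ∠VEM = 148.6°, so EM runs at -46.3° + (180° − 148.6°) = -14.90° from the x-axis; with |EM| = 30.7, M = E + 30.7·(cos -14.90°, sin -14.90°) = (63.45, -43.25). EM is perpendicular to MF; with |MF| = 19.1 on the right of EM, F = M + 19.1·(-0.2571, -0.9664) = (58.54, -61.70). Then |VF| = |F − V| = 85.06.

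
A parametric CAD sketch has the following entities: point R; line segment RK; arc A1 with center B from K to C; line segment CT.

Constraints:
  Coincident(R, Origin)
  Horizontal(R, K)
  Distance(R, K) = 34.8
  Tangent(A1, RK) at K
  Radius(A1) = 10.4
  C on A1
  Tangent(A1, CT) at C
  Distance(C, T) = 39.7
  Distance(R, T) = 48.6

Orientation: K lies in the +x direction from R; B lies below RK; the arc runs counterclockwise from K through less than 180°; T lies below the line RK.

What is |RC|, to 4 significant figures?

25.93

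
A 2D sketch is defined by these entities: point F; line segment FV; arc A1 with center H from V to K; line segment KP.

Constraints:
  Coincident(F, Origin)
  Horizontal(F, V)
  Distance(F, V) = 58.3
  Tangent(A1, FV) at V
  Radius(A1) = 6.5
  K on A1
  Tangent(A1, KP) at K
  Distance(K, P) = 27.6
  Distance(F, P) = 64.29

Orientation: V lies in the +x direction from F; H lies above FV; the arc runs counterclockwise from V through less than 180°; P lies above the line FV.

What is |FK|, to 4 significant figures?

64.96

F is at the origin; F and V share the same y with |FV| = 58.3 and V on the +x side, so V = (58.30, 0.000). Tangency of A1 to FV means the radius HV is perpendicular to FV, so H = V + (0, 6.5) = (58.30, 6.500). Since HK ⟂ KP (tangency), |HP| = √(6.5² + 27.6²) = 28.36 regardless of where K sits on A1. So P lies on both circle(F, 64.29) and circle(H, 28.36); the above-FV intersection is P = (54.21, 34.56). K is the foot of the tangent from P: K = (64.35, 8.887).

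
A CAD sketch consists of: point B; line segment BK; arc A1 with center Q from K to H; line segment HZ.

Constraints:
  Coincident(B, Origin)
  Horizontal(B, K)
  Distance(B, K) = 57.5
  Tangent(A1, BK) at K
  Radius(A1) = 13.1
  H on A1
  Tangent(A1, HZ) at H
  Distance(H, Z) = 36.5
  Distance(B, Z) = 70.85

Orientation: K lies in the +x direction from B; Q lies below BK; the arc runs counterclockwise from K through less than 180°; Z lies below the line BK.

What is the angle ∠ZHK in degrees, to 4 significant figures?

131.3°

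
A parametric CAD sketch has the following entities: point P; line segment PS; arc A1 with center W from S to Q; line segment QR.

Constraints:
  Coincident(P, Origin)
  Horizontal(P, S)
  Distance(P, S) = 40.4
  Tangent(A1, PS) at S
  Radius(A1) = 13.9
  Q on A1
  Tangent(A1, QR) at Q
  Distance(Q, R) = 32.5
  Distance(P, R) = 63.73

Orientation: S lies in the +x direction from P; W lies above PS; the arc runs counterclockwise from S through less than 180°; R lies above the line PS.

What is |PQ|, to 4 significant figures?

56.60

P is at the origin; P and S share the same y with |PS| = 40.4 and S on the +x side, so S = (40.40, 0.000). Tangency of A1 to PS means the radius WS is perpendicular to PS, so W = S + (0, 13.9) = (40.40, 13.90). Since WQ ⟂ QR (tangency), |WR| = √(13.9² + 32.5²) = 35.35 regardless of where Q sits on A1. So R lies on both circle(P, 63.73) and circle(W, 35.35); the above-PS intersection is R = (40.45, 49.25). Q is the foot of the tangent from R: Q = (53.19, 19.35).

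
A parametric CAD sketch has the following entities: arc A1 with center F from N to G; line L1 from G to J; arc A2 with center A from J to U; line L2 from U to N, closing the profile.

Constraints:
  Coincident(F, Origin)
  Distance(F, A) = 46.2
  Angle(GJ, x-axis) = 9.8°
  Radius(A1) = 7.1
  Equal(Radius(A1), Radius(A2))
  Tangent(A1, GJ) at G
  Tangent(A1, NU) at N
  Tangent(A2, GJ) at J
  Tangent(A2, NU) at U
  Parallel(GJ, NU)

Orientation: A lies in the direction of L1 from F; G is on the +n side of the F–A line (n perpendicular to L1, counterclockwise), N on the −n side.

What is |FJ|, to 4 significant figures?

46.74

The slot axis is L1's direction at 9.8°, so u = (cos 9.8°, sin 9.8°) = (0.9854, 0.1702) and n = (−sin 9.8°, cos 9.8°) = (-0.1702, 0.9854). F is at the origin and A lies 46.2 along u from F, so A = 46.2·u = (45.53, 7.864). Tangency of A1 to both parallel lines with radius 7.1 puts G and N at F ± 7.1·n: G = (-1.208, 6.996), N = (1.208, -6.996). Equal radii place J and U the same way about A: J = A + 7.1·n = (44.32, 14.86), U = A − 7.1·n = (46.73, 0.8673). Then |FJ| = |J − F| = 46.74.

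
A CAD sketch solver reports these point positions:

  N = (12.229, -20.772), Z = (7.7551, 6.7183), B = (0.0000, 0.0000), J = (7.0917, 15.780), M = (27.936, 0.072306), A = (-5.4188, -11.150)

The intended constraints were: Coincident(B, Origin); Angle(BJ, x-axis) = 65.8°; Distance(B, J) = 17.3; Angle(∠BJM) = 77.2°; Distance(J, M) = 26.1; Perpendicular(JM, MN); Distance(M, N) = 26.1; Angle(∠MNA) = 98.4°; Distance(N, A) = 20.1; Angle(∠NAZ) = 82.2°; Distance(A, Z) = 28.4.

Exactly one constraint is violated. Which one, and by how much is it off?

Distance(A, Z) = 28.4 — off by 6.20.

B = (0.00, 0.00) ✓; BJ at 65.80° ✓; |BJ| = 17.30 ✓; ∠BJM = 77.20° ✓; |JM| = 26.10 ✓; ∠(JM, MN) = 90.00° ✓; |MN| = 26.10 ✓; ∠MNA = 98.40° ✓; |NA| = 20.10 ✓; ∠NAZ = 82.20° ✓; |AZ| = 22.20 ✗.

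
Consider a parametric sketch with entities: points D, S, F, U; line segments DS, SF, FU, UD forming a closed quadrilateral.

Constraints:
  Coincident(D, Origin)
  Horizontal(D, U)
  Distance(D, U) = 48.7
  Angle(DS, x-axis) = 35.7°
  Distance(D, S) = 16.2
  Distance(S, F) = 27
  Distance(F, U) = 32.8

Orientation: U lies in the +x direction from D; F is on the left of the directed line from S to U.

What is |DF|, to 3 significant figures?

43.1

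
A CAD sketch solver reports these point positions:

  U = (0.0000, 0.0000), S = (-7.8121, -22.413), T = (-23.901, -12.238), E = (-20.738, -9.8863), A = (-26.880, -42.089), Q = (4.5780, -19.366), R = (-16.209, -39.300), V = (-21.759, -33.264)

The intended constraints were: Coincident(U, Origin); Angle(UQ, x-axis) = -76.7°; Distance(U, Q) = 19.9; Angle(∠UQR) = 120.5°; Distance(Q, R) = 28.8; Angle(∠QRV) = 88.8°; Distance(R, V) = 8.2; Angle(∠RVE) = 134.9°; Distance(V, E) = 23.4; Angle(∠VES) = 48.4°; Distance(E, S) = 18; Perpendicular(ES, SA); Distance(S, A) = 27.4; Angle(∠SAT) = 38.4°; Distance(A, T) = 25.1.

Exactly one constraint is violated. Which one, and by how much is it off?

Distance(A, T) = 25.1 — off by 4.90.

U = (0.00, 0.00) ✓; UQ at -76.70° ✓; |UQ| = 19.90 ✓; ∠UQR = 120.5° ✓; |QR| = 28.80 ✓; ∠QRV = 88.80° ✓; |RV| = 8.200 ✓; ∠RVE = 134.9° ✓; |VE| = 23.40 ✓; ∠VES = 48.40° ✓; |ES| = 18.00 ✓; ∠(ES, SA) = 90.00° ✓; |SA| = 27.40 ✓; ∠SAT = 38.40° ✓; |AT| = 30.00 ✗.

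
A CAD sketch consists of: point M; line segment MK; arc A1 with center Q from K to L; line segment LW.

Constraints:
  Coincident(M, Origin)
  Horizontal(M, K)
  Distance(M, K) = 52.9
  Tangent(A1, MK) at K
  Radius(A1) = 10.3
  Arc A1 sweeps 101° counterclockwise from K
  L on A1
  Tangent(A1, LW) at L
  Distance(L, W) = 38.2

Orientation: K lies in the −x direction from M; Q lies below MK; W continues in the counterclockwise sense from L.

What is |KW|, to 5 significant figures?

49.843

On A1, K sits at bearing 90° from Q; a 101° counterclockwise sweep puts L at bearing 191°, so L = Q + 10.3·(cos 191°, sin 191°) = (-63.011, -12.265). Tangency of A1 to LW means the radius QL is perpendicular to LW, so LW runs along (−sin 191°, cos 191°); with |LW| = 38.2, W = (-55.722, -49.763). Then |KW| = |W − K| = 49.843.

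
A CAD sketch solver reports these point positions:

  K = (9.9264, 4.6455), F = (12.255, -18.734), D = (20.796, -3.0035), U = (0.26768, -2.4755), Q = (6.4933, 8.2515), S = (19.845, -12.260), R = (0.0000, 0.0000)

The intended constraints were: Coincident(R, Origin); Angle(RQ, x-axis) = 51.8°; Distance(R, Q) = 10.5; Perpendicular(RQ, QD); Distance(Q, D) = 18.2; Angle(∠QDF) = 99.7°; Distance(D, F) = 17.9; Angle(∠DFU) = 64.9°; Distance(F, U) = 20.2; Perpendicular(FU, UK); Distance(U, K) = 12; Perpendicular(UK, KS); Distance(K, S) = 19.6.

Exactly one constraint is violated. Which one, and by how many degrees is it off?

Perpendicular(UK, KS) — off by 6.00°.

R = (0.00, 0.00) ✓; RQ at 51.80° ✓; |RQ| = 10.50 ✓; ∠(RQ, QD) = 90.00° ✓; |QD| = 18.20 ✓; ∠QDF = 99.70° ✓; |DF| = 17.90 ✓; ∠DFU = 64.90° ✓; |FU| = 20.20 ✓; ∠(FU, UK) = 90.00° ✓; |UK| = 12.00 ✓; ∠(UK, KS) = 96.00° ✗; |KS| = 19.60 ✓.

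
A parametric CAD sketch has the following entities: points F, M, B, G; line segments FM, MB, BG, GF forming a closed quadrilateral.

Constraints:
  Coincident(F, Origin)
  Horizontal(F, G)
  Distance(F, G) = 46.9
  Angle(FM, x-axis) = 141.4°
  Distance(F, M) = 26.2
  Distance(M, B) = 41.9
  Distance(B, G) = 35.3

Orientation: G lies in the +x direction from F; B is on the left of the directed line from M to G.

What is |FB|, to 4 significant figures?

31.54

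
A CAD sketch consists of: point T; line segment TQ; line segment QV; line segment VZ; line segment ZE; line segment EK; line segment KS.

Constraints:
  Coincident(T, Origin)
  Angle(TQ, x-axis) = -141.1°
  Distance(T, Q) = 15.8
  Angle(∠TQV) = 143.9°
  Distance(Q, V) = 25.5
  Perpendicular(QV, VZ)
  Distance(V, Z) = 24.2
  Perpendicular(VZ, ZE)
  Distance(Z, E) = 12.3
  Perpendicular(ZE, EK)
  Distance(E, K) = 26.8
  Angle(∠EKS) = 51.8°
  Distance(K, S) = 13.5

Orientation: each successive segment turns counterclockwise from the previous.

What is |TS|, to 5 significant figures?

36.748

T is at the origin; TQ runs at -141.1° with length 15.8, so Q = (-12.296, -9.9218). ∠TQV = 143.9° gives QV at -105.00° from the x-axis; with |QV| = 25.5, V = (-18.896, -34.553). QV ⟂ VZ, so VZ runs at -15.000°; with |VZ| = 24.2, Z = (4.4793, -40.816). VZ is perpendicular to ZE, so ZE runs at 75.000°; with |ZE| = 12.3, E = (7.6628, -28.935). The perpendicularity gives EK at right angles to ZE, so EK runs at 165.00°; with |EK| = 26.8, K = (-18.224, -21.999). ∠EKS = 51.8° gives KS at -66.800° from the x-axis; with |KS| = 13.5, S = (-12.906, -34.407). Then |TS| = |S − T| = 36.748.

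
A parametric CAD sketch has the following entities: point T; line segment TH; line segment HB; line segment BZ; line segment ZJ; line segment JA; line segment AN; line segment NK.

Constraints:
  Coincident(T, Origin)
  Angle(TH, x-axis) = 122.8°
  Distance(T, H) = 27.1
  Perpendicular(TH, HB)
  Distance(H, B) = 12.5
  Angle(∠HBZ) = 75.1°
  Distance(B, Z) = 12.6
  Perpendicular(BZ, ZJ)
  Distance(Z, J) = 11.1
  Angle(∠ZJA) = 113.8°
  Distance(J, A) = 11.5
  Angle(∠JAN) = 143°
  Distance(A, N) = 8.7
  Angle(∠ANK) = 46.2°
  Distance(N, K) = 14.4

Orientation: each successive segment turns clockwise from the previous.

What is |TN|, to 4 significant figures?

36.82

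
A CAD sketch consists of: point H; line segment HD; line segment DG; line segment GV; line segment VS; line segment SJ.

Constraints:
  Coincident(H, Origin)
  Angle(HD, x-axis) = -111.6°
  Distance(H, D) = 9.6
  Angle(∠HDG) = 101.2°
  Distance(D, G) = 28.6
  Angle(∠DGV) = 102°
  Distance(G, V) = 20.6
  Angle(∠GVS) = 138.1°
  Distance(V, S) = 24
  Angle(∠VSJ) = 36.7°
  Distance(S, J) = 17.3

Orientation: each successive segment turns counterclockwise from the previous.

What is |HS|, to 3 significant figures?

38.9

H is at the origin; HD runs at -111.6° with length 9.6, so D = (-3.53, -8.93). ∠HDG = 101.2° gives DG at -32.8° from the x-axis; with |DG| = 28.6, G = (20.5, -24.4). ∠DGV = 102.0° gives GV at 45.2° from the x-axis; with |GV| = 20.6, V = (35.0, -9.80). ∠GVS = 138.1° gives VS at 87.1° from the x-axis; with |VS| = 24.0, S = (36.2, 14.2). Then |HS| = |S − H| = 38.9.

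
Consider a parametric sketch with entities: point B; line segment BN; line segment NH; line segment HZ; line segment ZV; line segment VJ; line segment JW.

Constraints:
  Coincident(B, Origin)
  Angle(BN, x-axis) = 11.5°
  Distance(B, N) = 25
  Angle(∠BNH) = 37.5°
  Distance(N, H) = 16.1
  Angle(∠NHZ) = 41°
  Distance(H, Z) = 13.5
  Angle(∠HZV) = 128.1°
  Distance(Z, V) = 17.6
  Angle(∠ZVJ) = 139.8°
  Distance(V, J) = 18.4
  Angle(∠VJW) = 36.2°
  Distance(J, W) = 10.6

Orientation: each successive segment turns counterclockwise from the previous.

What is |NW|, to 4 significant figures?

14.06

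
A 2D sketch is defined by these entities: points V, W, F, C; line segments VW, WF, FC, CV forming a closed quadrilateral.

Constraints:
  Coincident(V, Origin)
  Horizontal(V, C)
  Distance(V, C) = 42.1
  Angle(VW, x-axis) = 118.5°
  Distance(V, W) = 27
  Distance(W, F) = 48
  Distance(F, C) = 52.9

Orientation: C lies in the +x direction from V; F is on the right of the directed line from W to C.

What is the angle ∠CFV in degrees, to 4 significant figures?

51.00°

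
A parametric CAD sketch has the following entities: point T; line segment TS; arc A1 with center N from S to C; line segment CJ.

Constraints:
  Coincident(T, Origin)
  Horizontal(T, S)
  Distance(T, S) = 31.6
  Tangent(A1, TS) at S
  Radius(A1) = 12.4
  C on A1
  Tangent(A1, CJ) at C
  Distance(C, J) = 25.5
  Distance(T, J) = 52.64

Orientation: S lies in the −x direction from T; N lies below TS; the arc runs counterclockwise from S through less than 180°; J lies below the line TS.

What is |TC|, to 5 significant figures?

46.345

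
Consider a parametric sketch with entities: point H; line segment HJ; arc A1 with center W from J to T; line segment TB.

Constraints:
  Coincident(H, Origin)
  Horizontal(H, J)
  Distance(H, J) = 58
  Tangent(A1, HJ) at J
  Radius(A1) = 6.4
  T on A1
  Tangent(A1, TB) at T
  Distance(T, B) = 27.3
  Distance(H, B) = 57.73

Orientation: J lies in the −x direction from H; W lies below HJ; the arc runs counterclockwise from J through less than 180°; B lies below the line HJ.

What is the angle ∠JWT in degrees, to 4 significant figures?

124.7°

Checks: ∠(WJ, JH) = 90.00° ✓; |WT| = 6.400 ✓; ∠(WT, TB) = 90.00° ✓; |TB| = 27.30 ✓; |HB| = 57.73 ✓.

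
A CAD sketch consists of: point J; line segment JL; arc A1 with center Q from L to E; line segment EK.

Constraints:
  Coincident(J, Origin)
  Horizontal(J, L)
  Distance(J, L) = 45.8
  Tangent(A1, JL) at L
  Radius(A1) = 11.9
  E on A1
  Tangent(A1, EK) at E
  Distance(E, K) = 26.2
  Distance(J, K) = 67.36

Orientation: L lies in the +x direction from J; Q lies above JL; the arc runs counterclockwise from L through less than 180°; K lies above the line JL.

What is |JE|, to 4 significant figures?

59.12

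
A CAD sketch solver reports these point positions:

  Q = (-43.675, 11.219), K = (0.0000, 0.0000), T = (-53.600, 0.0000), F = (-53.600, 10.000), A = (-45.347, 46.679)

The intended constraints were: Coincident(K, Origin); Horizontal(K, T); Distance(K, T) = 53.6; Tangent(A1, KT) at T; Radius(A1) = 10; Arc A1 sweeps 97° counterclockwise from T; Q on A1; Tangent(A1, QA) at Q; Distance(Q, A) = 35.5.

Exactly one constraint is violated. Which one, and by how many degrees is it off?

Tangent(A1, QA) at Q — off by 4.30°.

K = (0.00, 0.00) ✓; K.y = 0.00, T.y = 0.00 ✓; |KT| = 53.60 ✓; ∠(FT, TK) = 90.00° ✓; |FT| = 10.00 ✓; bearing(F→Q) − bearing(F→T) = 97.00° ✓; |FQ| = 10.00 ✓; ∠(FQ, QA) = 94.30° ✗; |QA| = 35.50 ✓.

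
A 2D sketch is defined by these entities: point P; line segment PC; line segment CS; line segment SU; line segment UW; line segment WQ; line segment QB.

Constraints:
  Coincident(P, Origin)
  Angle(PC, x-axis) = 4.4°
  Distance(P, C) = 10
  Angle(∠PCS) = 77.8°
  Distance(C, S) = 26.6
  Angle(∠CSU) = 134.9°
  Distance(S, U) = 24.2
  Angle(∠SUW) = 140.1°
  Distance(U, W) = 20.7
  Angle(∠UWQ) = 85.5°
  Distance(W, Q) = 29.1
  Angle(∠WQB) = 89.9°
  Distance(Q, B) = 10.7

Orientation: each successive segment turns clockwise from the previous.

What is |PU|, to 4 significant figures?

42.22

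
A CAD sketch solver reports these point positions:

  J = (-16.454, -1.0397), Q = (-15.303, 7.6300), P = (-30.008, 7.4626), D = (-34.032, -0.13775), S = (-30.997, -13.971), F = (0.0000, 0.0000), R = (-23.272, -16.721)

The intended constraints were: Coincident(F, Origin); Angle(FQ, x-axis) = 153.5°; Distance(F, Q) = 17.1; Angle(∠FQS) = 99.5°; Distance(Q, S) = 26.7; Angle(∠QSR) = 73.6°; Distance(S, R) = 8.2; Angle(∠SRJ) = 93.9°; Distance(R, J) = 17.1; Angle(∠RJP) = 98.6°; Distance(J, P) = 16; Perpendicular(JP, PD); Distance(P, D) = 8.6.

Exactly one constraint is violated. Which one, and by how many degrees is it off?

Perpendicular(JP, PD) — off by 4.20°.

F = (0.00, 0.00) ✓; FQ at 153.5° ✓; |FQ| = 17.10 ✓; ∠FQS = 99.50° ✓; |QS| = 26.70 ✓; ∠QSR = 73.60° ✓; |SR| = 8.200 ✓; ∠SRJ = 93.90° ✓; |RJ| = 17.10 ✓; ∠RJP = 98.60° ✓; |JP| = 16.00 ✓; ∠(JP, PD) = 94.20° ✗; |PD| = 8.600 ✓.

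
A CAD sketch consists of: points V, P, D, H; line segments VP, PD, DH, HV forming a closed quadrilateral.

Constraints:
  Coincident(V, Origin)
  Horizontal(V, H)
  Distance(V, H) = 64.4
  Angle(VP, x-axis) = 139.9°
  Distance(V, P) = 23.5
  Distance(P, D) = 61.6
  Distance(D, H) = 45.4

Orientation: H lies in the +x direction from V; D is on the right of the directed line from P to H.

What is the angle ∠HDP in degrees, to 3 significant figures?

102°

V is at the origin; VH is horizontal with |VH| = 64.4 and H in +x, so H = (64.4, 0). VP runs at 139.9° with |VP| = 23.5, so P = (-18.0, 15.1). D is determined by |PD| = 61.6 and |DH| = 45.4 together: it lies at the intersection of circle(P, 61.6) and circle(H, 45.4). With |PH| = 83.8, the foot of the radical line on PH is 52.2 from P and the perpendicular offset is √(61.6² − 52.2²) = 32.7. Taking the right-of-PH solution: D = (27.5, -26.4).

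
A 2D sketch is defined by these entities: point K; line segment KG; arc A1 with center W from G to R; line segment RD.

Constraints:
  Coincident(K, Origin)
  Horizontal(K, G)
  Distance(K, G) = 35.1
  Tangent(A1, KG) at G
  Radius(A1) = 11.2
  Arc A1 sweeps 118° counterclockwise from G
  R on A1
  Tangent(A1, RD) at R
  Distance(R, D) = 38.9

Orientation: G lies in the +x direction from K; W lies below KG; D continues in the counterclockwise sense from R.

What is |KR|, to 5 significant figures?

30.108

The tangent condition forces WG to be normal to KG, so W = G + (0, -11.2) = (35.100, -11.200). On A1, G sits at bearing 90° from W; a 118° counterclockwise sweep puts R at bearing 208°, so R = W + 11.2·(cos 208°, sin 208°) = (25.211, -16.458). Then |KR| = |R − K| = 30.108.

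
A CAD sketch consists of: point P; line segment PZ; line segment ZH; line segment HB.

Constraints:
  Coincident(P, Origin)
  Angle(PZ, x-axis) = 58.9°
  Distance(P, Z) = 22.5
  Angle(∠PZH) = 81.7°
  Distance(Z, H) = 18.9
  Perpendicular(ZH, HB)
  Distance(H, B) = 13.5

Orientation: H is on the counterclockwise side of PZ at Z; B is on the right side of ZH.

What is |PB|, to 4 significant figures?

39.04

∠PZH = 81.7°, so ZH runs at 58.9° + (180° − 81.7°) = 157.2° from the x-axis; with |ZH| = 18.9, H = Z + 18.9·(cos 157.2°, sin 157.2°) = (-5.801, 26.59). The perpendicularity gives HB at right angles to ZH; with |HB| = 13.5 on the right of ZH, B = H + 13.5·(0.3875, 0.9219) = (-0.5698, 39.04). Then |PB| = |B − P| = 39.04.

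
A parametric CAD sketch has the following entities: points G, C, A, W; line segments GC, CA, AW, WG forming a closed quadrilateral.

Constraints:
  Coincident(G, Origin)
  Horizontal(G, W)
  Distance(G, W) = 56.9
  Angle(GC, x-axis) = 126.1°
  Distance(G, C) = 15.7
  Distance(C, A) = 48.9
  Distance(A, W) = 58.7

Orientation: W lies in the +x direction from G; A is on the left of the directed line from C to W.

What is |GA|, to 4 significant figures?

54.17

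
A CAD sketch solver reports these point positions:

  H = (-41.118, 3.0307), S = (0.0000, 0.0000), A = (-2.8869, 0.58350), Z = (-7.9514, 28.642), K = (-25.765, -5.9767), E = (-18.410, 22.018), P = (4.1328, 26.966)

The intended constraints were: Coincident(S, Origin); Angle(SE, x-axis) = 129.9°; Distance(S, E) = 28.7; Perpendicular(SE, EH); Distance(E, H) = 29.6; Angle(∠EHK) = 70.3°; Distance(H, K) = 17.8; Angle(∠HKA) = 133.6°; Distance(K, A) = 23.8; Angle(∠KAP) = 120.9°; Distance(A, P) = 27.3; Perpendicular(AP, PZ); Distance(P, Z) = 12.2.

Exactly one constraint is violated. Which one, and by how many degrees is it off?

Perpendicular(AP, PZ) — off by 7.00°.

S = (0.00, 0.00) ✓; SE at 129.9° ✓; |SE| = 28.70 ✓; ∠(SE, EH) = 90.00° ✓; |EH| = 29.60 ✓; ∠EHK = 70.30° ✓; |HK| = 17.80 ✓; ∠HKA = 133.6° ✓; |KA| = 23.80 ✓; ∠KAP = 120.9° ✓; |AP| = 27.30 ✓; ∠(AP, PZ) = 97.00° ✗; |PZ| = 12.20 ✓.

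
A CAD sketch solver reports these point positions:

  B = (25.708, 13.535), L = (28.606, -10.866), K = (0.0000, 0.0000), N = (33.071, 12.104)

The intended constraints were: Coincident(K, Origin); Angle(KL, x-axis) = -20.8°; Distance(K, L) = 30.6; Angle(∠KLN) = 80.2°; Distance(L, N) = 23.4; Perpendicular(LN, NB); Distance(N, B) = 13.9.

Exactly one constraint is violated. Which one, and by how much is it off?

Distance(N, B) = 13.9 — off by 6.40.

K = (0.00, 0.00) ✓; KL at -20.80° ✓; |KL| = 30.60 ✓; ∠KLN = 80.20° ✓; |LN| = 23.40 ✓; ∠(LN, NB) = 90.00° ✓; |NB| = 7.501 ✗.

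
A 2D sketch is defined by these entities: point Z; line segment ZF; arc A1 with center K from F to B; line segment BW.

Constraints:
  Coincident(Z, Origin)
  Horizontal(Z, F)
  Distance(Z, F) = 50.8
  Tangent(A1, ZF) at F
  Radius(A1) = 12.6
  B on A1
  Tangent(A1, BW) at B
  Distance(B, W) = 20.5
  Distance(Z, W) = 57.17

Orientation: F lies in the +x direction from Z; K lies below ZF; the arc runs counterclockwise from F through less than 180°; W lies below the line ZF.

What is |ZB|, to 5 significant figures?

41.964

Z is at the origin; ZF is horizontal with |ZF| = 50.8 and F on the +x side, so F = (50.800, 0.0000). Tangency of A1 to ZF means the radius KF is perpendicular to ZF, so K = F + (0, -12.6) = (50.800, -12.600). Since KB ⟂ BW (tangency), |KW| = √(12.6² + 20.5²) = 24.063 regardless of where B sits on A1. So W lies on both circle(Z, 57.17) and circle(K, 24.063); the below-ZF intersection is W = (44.545, -35.835). B is the foot of the tangent from W: B = (38.719, -16.180).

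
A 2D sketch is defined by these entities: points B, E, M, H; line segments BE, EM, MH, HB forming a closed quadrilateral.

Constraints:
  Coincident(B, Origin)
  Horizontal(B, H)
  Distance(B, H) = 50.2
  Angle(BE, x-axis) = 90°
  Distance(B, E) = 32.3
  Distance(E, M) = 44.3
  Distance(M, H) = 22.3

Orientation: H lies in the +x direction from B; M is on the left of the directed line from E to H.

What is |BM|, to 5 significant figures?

47.742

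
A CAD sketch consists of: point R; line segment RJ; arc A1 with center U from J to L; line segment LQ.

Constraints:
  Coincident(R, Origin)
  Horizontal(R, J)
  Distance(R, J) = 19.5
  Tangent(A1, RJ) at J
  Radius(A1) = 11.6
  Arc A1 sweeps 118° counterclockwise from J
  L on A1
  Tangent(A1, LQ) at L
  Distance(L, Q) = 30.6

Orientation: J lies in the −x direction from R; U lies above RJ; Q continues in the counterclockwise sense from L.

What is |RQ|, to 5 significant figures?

49.997

R is at the origin; RJ is horizontal with |RJ| = 19.5 and J on the −x side, so J = (-19.500, 0.0000). The tangent condition forces UJ to be normal to RJ, so U = J + (0, 11.6) = (-19.500, 11.600). On A1, J sits at bearing -90° from U; a 118° counterclockwise sweep puts L at bearing 28°, so L = U + 11.6·(cos 28°, sin 28°) = (-9.2578, 17.046). The tangent condition forces UL to be normal to LQ, so LQ runs along (−sin 28°, cos 28°); with |LQ| = 30.6, Q = (-23.624, 44.064). Then |RQ| = |Q − R| = 49.997.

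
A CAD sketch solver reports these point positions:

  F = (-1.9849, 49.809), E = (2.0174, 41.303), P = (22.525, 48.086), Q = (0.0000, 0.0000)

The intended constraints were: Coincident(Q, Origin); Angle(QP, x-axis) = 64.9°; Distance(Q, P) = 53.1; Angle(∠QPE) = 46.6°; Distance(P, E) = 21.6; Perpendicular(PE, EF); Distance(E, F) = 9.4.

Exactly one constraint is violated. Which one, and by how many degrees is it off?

Perpendicular(PE, EF) — off by 6.90°.

Q = (0.00, 0.00) ✓; QP at 64.90° ✓; |QP| = 53.10 ✓; ∠QPE = 46.60° ✓; |PE| = 21.60 ✓; ∠(PE, EF) = 83.10° ✗; |EF| = 9.401 ✓.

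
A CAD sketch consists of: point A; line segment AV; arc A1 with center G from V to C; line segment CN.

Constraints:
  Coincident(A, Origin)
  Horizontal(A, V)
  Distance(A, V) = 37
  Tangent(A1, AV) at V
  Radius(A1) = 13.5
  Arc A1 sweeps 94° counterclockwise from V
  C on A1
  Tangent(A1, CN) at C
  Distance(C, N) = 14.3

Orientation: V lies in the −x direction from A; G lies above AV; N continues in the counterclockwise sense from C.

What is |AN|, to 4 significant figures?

37.76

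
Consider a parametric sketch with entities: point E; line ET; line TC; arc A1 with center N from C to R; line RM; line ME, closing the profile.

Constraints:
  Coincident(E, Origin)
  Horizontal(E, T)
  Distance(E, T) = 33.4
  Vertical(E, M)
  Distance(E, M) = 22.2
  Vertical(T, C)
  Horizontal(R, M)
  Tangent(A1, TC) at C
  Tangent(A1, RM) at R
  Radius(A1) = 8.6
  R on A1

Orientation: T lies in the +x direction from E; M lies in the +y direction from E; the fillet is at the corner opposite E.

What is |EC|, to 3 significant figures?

36.1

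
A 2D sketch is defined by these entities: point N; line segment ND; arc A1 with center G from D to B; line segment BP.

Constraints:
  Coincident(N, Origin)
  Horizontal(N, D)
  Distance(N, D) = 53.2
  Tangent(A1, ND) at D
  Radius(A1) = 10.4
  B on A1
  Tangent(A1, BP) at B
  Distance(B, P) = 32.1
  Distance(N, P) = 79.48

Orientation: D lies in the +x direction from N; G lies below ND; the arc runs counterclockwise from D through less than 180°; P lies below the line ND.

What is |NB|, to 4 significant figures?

49.11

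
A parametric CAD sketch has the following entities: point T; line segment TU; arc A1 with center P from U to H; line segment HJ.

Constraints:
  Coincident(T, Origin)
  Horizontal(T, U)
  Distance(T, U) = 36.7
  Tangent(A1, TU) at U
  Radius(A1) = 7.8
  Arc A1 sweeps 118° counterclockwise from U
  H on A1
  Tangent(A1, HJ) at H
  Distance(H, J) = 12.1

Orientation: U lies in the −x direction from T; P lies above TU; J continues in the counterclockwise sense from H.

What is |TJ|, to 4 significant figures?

41.84

On A1, U sits at bearing -90° from P; a 118° counterclockwise sweep puts H at bearing 28°, so H = P + 7.8·(cos 28°, sin 28°) = (-29.81, 11.46). The tangent condition forces PH to be normal to HJ, so HJ runs along (−sin 28°, cos 28°); with |HJ| = 12.1, J = (-35.49, 22.15). Then |TJ| = |J − T| = 41.84.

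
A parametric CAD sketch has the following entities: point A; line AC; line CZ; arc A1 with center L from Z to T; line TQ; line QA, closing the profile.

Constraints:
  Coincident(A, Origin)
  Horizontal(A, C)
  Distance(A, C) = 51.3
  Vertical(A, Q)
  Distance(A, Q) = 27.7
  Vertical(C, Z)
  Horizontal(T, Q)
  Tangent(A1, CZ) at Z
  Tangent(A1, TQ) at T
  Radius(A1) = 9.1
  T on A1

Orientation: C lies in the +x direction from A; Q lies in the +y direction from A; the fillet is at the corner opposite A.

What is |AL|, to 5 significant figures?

46.117

A is at the origin; AC is horizontal with |AC| = 51.3 and C on the +x side, so C = (51.300, 0.0000). A and Q share the same x with |AQ| = 27.7 and Q on the +y side, so Q = (0.0000, 27.700). The virtual corner opposite A is at (51.300, 27.700). Since A1 is tangent to CZ there, LZ ⟂ CZ and the tangent condition forces LT to be normal to TQ, with radius 9.1, so the center L sits 9.1 in from both sides at L = (42.200, 18.600). Then |AL| = |L − A| = 46.117.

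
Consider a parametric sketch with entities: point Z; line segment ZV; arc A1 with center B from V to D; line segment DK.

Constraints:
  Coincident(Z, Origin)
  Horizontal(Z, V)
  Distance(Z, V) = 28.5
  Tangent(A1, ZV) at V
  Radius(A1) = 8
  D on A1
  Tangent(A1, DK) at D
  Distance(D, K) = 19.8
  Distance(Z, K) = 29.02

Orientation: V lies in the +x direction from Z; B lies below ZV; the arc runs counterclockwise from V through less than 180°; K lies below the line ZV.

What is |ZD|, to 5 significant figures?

21.603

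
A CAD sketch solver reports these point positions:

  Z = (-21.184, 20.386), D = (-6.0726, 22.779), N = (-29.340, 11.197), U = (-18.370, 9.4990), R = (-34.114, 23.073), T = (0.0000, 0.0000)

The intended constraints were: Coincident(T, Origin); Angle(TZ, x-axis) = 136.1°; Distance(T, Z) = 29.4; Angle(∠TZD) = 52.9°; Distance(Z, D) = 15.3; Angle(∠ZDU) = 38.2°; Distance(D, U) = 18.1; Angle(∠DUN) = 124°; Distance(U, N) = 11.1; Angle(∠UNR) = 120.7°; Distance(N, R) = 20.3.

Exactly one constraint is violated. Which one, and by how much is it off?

Distance(N, R) = 20.3 — off by 7.50.

T = (0.00, 0.00) ✓; TZ at 136.1° ✓; |TZ| = 29.40 ✓; ∠TZD = 52.90° ✓; |ZD| = 15.30 ✓; ∠ZDU = 38.20° ✓; |DU| = 18.10 ✓; ∠DUN = 124.0° ✓; |UN| = 11.10 ✓; ∠UNR = 120.7° ✓; |NR| = 12.80 ✗.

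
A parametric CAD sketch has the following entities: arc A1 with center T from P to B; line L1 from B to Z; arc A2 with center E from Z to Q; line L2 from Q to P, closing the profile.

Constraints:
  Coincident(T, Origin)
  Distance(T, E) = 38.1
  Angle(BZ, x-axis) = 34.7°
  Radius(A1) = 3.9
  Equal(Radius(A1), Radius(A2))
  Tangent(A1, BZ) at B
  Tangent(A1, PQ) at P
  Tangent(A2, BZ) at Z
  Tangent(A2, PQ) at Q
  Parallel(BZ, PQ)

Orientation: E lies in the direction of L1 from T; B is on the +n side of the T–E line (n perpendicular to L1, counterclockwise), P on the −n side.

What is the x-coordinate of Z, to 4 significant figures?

29.10

The slot axis is L1's direction at 34.7°, so u = (cos 34.7°, sin 34.7°) = (0.8221, 0.5693) and n = (−sin 34.7°, cos 34.7°) = (-0.5693, 0.8221). T is at the origin and E lies 38.1 along u from T, so E = 38.1·u = (31.32, 21.69). Tangency of A1 to both parallel lines with radius 3.9 puts B and P at T ± 3.9·n: B = (-2.220, 3.206), P = (2.220, -3.206). Equal radii place Z and Q the same way about E: Z = E + 3.9·n = (29.10, 24.90), Q = E − 3.9·n = (33.54, 18.48). So Z.x = 29.10.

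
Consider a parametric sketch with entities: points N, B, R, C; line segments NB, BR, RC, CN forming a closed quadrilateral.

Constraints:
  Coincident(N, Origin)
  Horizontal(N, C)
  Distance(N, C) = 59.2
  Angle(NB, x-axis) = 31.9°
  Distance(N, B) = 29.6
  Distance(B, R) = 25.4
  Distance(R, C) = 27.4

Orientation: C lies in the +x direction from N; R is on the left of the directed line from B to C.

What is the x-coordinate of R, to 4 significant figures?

48.63

N is at the origin; N and C share the same y with |NC| = 59.2 and C in +x, so C = (59.2, 0). NB runs at 31.9° with |NB| = 29.6, so B = (25.13, 15.64). R is determined by |BR| = 25.4 and |RC| = 27.4 together: it lies at the intersection of circle(B, 25.4) and circle(C, 27.4). With |BC| = 37.49, the foot of the radical line on BC is 17.34 from B and the perpendicular offset is √(25.4² − 17.34²) = 18.56. Taking the left-of-BC solution: R = (48.63, 25.28).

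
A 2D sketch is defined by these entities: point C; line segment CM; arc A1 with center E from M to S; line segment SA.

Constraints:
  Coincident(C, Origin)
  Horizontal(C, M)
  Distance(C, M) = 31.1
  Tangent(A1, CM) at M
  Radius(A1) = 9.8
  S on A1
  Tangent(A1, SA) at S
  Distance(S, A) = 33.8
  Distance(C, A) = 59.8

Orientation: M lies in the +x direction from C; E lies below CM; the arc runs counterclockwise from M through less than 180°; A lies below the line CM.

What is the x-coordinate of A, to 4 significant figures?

40.94

C is at the origin; C and M share the same y with |CM| = 31.1 and M on the +x side, so M = (31.10, 0.000). Since A1 is tangent to CM there, EM ⟂ CM, so E = M + (0, -9.8) = (31.10, -9.800). Since ES ⟂ SA (tangency), |EA| = √(9.8² + 33.8²) = 35.19 regardless of where S sits on A1. So A lies on both circle(C, 59.8) and circle(E, 35.19); the below-CM intersection is A = (40.94, -43.59). S is the foot of the tangent from A: S = (22.83, -15.05).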